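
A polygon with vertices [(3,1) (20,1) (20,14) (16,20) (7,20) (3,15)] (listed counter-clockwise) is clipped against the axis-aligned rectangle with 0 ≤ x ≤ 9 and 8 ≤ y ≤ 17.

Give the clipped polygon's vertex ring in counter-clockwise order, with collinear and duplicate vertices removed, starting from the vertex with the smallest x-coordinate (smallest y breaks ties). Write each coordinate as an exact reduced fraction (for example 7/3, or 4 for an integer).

1. After x ≥ 0: [(3,1) (20,1) (20,14) (16,20) (7,20) (3,15)]
2. After x ≤ 9: [(3,1) (9,1) (9,20) (7,20) (3,15)]
3. After y ≥ 8: [(3,8) (9,8) (9,20) (7,20) (3,15)]
4. After y ≤ 17: [(3,8) (9,8) (9,17) (23/5,17) (3,15)]
5. Canonical ring: [(3,8) (9,8) (9,17) (23/5,17) (3,15)]

Clipped polygon: [(3,8) (9,8) (9,17) (23/5,17) (3,15)]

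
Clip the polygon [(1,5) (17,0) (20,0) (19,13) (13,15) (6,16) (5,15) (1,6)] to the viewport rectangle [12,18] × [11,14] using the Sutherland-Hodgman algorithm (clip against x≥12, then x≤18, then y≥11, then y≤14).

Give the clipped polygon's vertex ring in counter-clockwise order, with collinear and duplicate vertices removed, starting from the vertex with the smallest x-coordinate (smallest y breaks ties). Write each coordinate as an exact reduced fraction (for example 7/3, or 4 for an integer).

Clipped polygon: [(12,11) (18,11) (18,40/3) (16,14) (12,14)]

1. After x ≥ 12: [(12,25/16) (17,0) (20,0) (19,13) (13,15) (12,106/7)]
2. After x ≤ 18: [(12,25/16) (17,0) (18,0) (18,40/3) (13,15) (12,106/7)]
3. After y ≥ 11: [(12,11) (18,11) (18,40/3) (13,15) (12,106/7)]
4. After y ≤ 14: [(12,14) (12,11) (18,11) (18,40/3) (16,14)]
5. Canonical ring: [(12,11) (18,11) (18,40/3) (16,14) (12,14)]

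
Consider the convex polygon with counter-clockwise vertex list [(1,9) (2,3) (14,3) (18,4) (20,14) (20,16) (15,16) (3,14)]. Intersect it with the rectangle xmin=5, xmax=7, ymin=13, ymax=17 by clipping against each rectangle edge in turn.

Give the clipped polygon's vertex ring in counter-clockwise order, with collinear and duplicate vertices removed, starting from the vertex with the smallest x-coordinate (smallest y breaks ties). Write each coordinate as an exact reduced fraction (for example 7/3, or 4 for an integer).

Clipped polygon: [(5,13) (7,13) (7,44/3) (5,43/3)]

1. After x ≥ 5: [(5,3) (14,3) (18,4) (20,14) (20,16) (15,16) (5,43/3)]
2. After x ≤ 7: [(5,3) (7,3) (7,44/3) (5,43/3)]
3. After y ≥ 13: [(5,13) (7,13) (7,44/3) (5,43/3)]
4. After y ≤ 17: [(5,13) (7,13) (7,44/3) (5,43/3)]
5. Canonical ring: [(5,13) (7,13) (7,44/3) (5,43/3)]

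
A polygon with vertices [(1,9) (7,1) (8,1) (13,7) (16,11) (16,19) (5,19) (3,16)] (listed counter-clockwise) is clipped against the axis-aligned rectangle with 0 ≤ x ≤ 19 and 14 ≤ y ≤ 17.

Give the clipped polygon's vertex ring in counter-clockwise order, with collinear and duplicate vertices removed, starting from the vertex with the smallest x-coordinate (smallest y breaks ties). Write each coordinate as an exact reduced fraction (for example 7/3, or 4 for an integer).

Clipped polygon: [(17/7,14) (16,14) (16,17) (11/3,17) (3,16)]

1. After x ≥ 0: [(1,9) (7,1) (8,1) (13,7) (16,11) (16,19) (5,19) (3,16)]
2. After x ≤ 19: [(1,9) (7,1) (8,1) (13,7) (16,11) (16,19) (5,19) (3,16)]
3. After y ≥ 14: [(17/7,14) (16,14) (16,19) (5,19) (3,16)]
4. After y ≤ 17: [(17/7,14) (16,14) (16,17) (11/3,17) (3,16)]
5. Canonical ring: [(17/7,14) (16,14) (16,17) (11/3,17) (3,16)]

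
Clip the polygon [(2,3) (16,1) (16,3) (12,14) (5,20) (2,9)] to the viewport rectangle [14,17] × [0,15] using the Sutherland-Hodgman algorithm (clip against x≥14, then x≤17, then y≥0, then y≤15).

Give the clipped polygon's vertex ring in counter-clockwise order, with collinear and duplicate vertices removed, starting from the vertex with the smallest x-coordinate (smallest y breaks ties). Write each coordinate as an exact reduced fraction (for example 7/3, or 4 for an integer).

Clipped polygon: [(14,9/7) (16,1) (16,3) (14,17/2)]

1. After x ≥ 14: [(14,9/7) (16,1) (16,3) (14,17/2)]
2. After x ≤ 17: [(14,9/7) (16,1) (16,3) (14,17/2)]
3. After y ≥ 0: [(14,9/7) (16,1) (16,3) (14,17/2)]
4. After y ≤ 15: [(14,9/7) (16,1) (16,3) (14,17/2)]
5. Canonical ring: [(14,9/7) (16,1) (16,3) (14,17/2)]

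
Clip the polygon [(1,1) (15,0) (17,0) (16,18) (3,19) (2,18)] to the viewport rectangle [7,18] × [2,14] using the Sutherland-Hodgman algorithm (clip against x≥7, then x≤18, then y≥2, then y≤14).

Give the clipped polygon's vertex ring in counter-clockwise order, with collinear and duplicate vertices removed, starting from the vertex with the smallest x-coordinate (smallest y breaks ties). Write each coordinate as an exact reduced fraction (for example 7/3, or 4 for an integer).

Clipped polygon: [(7,2) (152/9,2) (146/9,14) (7,14)]

1. After x ≥ 7: [(7,4/7) (15,0) (17,0) (16,18) (7,243/13)]
2. After x ≤ 18: [(7,4/7) (15,0) (17,0) (16,18) (7,243/13)]
3. After y ≥ 2: [(7,2) (152/9,2) (16,18) (7,243/13)]
4. After y ≤ 14: [(7,14) (7,2) (152/9,2) (146/9,14)]
5. Canonical ring: [(7,2) (152/9,2) (146/9,14) (7,14)]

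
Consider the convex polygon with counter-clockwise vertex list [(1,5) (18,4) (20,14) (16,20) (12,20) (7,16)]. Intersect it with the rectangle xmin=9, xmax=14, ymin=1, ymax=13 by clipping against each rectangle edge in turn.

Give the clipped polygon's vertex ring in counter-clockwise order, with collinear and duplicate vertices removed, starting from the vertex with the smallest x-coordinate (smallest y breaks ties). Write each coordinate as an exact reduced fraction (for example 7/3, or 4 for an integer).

Clipped polygon: [(9,77/17) (14,72/17) (14,13) (9,13)]

1. After x ≥ 9: [(9,77/17) (18,4) (20,14) (16,20) (12,20) (9,88/5)]
2. After x ≤ 14: [(9,77/17) (14,72/17) (14,20) (12,20) (9,88/5)]
3. After y ≥ 1: [(9,77/17) (14,72/17) (14,20) (12,20) (9,88/5)]
4. After y ≤ 13: [(9,13) (9,77/17) (14,72/17) (14,13)]
5. Canonical ring: [(9,77/17) (14,72/17) (14,13) (9,13)]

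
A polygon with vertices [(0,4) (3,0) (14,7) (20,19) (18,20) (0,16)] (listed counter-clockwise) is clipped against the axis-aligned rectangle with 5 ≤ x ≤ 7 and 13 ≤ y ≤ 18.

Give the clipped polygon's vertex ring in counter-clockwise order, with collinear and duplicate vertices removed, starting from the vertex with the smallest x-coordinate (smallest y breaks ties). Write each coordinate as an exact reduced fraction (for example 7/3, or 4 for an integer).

Clipped polygon: [(5,13) (7,13) (7,158/9) (5,154/9)]

1. After x ≥ 5: [(5,14/11) (14,7) (20,19) (18,20) (5,154/9)]
2. After x ≤ 7: [(5,14/11) (7,28/11) (7,158/9) (5,154/9)]
3. After y ≥ 13: [(5,13) (7,13) (7,158/9) (5,154/9)]
4. After y ≤ 18: [(5,13) (7,13) (7,158/9) (5,154/9)]
5. Canonical ring: [(5,13) (7,13) (7,158/9) (5,154/9)]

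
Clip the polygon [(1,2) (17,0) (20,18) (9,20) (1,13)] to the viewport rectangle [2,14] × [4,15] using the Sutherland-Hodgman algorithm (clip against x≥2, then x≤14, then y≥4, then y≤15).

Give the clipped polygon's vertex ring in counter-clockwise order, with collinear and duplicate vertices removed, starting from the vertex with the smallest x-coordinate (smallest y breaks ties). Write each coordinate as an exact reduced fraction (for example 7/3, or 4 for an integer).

Clipped polygon: [(2,4) (14,4) (14,15) (23/7,15) (2,111/8)]

1. After x ≥ 2: [(2,15/8) (17,0) (20,18) (9,20) (2,111/8)]
2. After x ≤ 14: [(2,15/8) (14,3/8) (14,210/11) (9,20) (2,111/8)]
3. After y ≥ 4: [(2,4) (14,4) (14,210/11) (9,20) (2,111/8)]
4. After y ≤ 15: [(2,4) (14,4) (14,15) (23/7,15) (2,111/8)]
5. Canonical ring: [(2,4) (14,4) (14,15) (23/7,15) (2,111/8)]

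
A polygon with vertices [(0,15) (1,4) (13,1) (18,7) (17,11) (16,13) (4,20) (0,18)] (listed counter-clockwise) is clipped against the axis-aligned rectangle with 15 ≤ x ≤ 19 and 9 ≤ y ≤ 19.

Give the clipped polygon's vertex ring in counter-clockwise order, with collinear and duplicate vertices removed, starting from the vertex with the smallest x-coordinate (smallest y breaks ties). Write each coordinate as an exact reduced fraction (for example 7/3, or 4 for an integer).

1. After x ≥ 15: [(15,17/5) (18,7) (17,11) (16,13) (15,163/12)]
2. After x ≤ 19: [(15,17/5) (18,7) (17,11) (16,13) (15,163/12)]
3. After y ≥ 9: [(15,9) (35/2,9) (17,11) (16,13) (15,163/12)]
4. After y ≤ 19: [(15,9) (35/2,9) (17,11) (16,13) (15,163/12)]
5. Canonical ring: [(15,9) (35/2,9) (17,11) (16,13) (15,163/12)]

Clipped polygon: [(15,9) (35/2,9) (17,11) (16,13) (15,163/12)]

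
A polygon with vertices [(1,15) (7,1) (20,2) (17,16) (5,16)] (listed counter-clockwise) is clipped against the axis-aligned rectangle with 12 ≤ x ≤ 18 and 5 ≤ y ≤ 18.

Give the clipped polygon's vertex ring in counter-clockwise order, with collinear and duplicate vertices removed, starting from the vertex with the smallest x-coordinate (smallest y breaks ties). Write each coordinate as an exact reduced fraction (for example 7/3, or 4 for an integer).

1. After x ≥ 12: [(12,18/13) (20,2) (17,16) (12,16)]
2. After x ≤ 18: [(12,18/13) (18,24/13) (18,34/3) (17,16) (12,16)]
3. After y ≥ 5: [(12,5) (18,5) (18,34/3) (17,16) (12,16)]
4. After y ≤ 18: [(12,5) (18,5) (18,34/3) (17,16) (12,16)]
5. Canonical ring: [(12,5) (18,5) (18,34/3) (17,16) (12,16)]

Clipped polygon: [(12,5) (18,5) (18,34/3) (17,16) (12,16)]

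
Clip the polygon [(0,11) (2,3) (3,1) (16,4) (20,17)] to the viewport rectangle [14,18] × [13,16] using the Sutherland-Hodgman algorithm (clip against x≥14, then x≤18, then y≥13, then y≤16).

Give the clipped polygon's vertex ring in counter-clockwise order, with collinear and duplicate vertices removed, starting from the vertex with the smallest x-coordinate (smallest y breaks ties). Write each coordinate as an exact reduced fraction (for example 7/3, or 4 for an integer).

Clipped polygon: [(14,13) (18,13) (18,16) (50/3,16) (14,76/5)]

1. After x ≥ 14: [(14,76/5) (14,46/13) (16,4) (20,17)]
2. After x ≤ 18: [(18,82/5) (14,76/5) (14,46/13) (16,4) (18,21/2)]
3. After y ≥ 13: [(18,13) (18,82/5) (14,76/5) (14,13)]
4. After y ≤ 16: [(18,13) (18,16) (50/3,16) (14,76/5) (14,13)]
5. Canonical ring: [(14,13) (18,13) (18,16) (50/3,16) (14,76/5)]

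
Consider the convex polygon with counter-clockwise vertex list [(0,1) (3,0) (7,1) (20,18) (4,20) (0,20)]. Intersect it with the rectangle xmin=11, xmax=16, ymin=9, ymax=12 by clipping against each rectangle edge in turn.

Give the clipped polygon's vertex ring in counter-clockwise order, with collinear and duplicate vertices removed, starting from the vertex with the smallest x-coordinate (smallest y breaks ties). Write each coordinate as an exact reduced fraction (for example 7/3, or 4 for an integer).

Clipped polygon: [(11,9) (223/17,9) (262/17,12) (11,12)]

1. After x ≥ 11: [(11,81/13) (20,18) (11,153/8)]
2. After x ≤ 16: [(11,81/13) (16,166/13) (16,37/2) (11,153/8)]
3. After y ≥ 9: [(11,9) (223/17,9) (16,166/13) (16,37/2) (11,153/8)]
4. After y ≤ 12: [(11,12) (11,9) (223/17,9) (262/17,12)]
5. Canonical ring: [(11,9) (223/17,9) (262/17,12) (11,12)]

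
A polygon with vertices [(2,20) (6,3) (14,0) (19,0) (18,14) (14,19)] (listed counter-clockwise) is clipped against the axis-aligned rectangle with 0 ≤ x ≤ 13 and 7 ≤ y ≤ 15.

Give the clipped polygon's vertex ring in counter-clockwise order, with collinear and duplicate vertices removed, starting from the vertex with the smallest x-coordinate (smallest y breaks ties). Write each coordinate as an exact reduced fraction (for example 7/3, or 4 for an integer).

1. After x ≥ 0: [(2,20) (6,3) (14,0) (19,0) (18,14) (14,19)]
2. After x ≤ 13: [(13,229/12) (2,20) (6,3) (13,3/8)]
3. After y ≥ 7: [(13,7) (13,229/12) (2,20) (86/17,7)]
4. After y ≤ 15: [(13,7) (13,15) (54/17,15) (86/17,7)]
5. Canonical ring: [(54/17,15) (86/17,7) (13,7) (13,15)]

Clipped polygon: [(54/17,15) (86/17,7) (13,7) (13,15)]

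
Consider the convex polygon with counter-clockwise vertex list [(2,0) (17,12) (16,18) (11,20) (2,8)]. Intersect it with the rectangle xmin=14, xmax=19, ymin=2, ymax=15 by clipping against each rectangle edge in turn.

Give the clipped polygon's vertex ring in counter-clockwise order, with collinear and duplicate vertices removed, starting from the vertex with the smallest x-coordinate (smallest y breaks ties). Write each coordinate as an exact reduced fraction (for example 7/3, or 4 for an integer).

1. After x ≥ 14: [(14,48/5) (17,12) (16,18) (14,94/5)]
2. After x ≤ 19: [(14,48/5) (17,12) (16,18) (14,94/5)]
3. After y ≥ 2: [(14,48/5) (17,12) (16,18) (14,94/5)]
4. After y ≤ 15: [(14,15) (14,48/5) (17,12) (33/2,15)]
5. Canonical ring: [(14,48/5) (17,12) (33/2,15) (14,15)]

Clipped polygon: [(14,48/5) (17,12) (33/2,15) (14,15)]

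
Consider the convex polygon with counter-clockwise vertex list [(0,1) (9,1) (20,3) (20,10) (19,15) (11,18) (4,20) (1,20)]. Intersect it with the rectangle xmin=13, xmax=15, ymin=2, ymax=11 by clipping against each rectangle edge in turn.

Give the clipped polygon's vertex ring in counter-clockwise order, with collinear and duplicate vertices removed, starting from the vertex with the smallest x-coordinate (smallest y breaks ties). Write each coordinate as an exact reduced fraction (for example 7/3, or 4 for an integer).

Clipped polygon: [(13,2) (29/2,2) (15,23/11) (15,11) (13,11)]

1. After x ≥ 13: [(13,19/11) (20,3) (20,10) (19,15) (13,69/4)]
2. After x ≤ 15: [(13,19/11) (15,23/11) (15,33/2) (13,69/4)]
3. After y ≥ 2: [(13,2) (29/2,2) (15,23/11) (15,33/2) (13,69/4)]
4. After y ≤ 11: [(13,11) (13,2) (29/2,2) (15,23/11) (15,11)]
5. Canonical ring: [(13,2) (29/2,2) (15,23/11) (15,11) (13,11)]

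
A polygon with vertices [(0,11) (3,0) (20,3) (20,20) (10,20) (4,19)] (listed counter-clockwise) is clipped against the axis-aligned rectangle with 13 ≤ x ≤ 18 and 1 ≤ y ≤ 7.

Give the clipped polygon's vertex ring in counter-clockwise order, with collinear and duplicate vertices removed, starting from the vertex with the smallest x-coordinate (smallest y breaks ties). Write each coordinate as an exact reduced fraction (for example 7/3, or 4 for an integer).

Clipped polygon: [(13,30/17) (18,45/17) (18,7) (13,7)]

1. After x ≥ 13: [(13,30/17) (20,3) (20,20) (13,20)]
2. After x ≤ 18: [(13,30/17) (18,45/17) (18,20) (13,20)]
3. After y ≥ 1: [(13,30/17) (18,45/17) (18,20) (13,20)]
4. After y ≤ 7: [(13,7) (13,30/17) (18,45/17) (18,7)]
5. Canonical ring: [(13,30/17) (18,45/17) (18,7) (13,7)]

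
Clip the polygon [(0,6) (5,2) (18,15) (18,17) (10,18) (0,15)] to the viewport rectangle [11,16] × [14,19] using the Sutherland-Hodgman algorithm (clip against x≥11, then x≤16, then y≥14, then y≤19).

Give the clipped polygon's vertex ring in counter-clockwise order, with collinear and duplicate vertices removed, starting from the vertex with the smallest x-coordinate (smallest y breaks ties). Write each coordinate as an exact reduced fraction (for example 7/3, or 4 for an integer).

1. After x ≥ 11: [(11,8) (18,15) (18,17) (11,143/8)]
2. After x ≤ 16: [(11,8) (16,13) (16,69/4) (11,143/8)]
3. After y ≥ 14: [(11,14) (16,14) (16,69/4) (11,143/8)]
4. After y ≤ 19: [(11,14) (16,14) (16,69/4) (11,143/8)]
5. Canonical ring: [(11,14) (16,14) (16,69/4) (11,143/8)]

Clipped polygon: [(11,14) (16,14) (16,69/4) (11,143/8)]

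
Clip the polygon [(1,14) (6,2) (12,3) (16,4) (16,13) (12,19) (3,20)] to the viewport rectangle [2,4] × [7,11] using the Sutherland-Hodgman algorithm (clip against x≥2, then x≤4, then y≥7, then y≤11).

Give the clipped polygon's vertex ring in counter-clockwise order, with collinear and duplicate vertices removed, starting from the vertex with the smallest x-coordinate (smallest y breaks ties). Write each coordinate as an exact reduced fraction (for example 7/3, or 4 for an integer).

Clipped polygon: [(9/4,11) (47/12,7) (4,7) (4,11)]

1. After x ≥ 2: [(2,17) (2,58/5) (6,2) (12,3) (16,4) (16,13) (12,19) (3,20)]
2. After x ≤ 4: [(2,17) (2,58/5) (4,34/5) (4,179/9) (3,20)]
3. After y ≥ 7: [(2,17) (2,58/5) (47/12,7) (4,7) (4,179/9) (3,20)]
4. After y ≤ 11: [(9/4,11) (47/12,7) (4,7) (4,11)]
5. Canonical ring: [(9/4,11) (47/12,7) (4,7) (4,11)]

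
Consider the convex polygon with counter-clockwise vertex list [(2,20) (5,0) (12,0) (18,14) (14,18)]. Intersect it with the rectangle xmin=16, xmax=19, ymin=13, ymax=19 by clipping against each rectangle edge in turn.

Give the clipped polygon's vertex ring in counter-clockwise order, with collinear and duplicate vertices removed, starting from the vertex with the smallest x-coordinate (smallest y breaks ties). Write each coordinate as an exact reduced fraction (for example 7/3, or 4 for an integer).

Clipped polygon: [(16,13) (123/7,13) (18,14) (16,16)]

1. After x ≥ 16: [(16,28/3) (18,14) (16,16)]
2. After x ≤ 19: [(16,28/3) (18,14) (16,16)]
3. After y ≥ 13: [(16,13) (123/7,13) (18,14) (16,16)]
4. After y ≤ 19: [(16,13) (123/7,13) (18,14) (16,16)]
5. Canonical ring: [(16,13) (123/7,13) (18,14) (16,16)]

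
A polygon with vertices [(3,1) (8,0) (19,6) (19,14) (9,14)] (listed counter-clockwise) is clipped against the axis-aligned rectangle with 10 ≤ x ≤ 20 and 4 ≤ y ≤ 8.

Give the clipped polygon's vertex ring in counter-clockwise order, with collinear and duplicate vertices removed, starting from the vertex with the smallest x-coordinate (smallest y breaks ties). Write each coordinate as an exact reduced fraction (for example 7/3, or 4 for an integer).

1. After x ≥ 10: [(10,12/11) (19,6) (19,14) (10,14)]
2. After x ≤ 20: [(10,12/11) (19,6) (19,14) (10,14)]
3. After y ≥ 4: [(10,4) (46/3,4) (19,6) (19,14) (10,14)]
4. After y ≤ 8: [(10,8) (10,4) (46/3,4) (19,6) (19,8)]
5. Canonical ring: [(10,4) (46/3,4) (19,6) (19,8) (10,8)]

Clipped polygon: [(10,4) (46/3,4) (19,6) (19,8) (10,8)]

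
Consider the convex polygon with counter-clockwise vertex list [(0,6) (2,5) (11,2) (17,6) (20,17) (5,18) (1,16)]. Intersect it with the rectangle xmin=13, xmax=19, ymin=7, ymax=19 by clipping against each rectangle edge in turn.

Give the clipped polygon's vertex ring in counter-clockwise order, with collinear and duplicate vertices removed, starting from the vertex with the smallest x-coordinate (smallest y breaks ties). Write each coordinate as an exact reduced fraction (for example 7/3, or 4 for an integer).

1. After x ≥ 13: [(13,10/3) (17,6) (20,17) (13,262/15)]
2. After x ≤ 19: [(13,10/3) (17,6) (19,40/3) (19,256/15) (13,262/15)]
3. After y ≥ 7: [(13,7) (190/11,7) (19,40/3) (19,256/15) (13,262/15)]
4. After y ≤ 19: [(13,7) (190/11,7) (19,40/3) (19,256/15) (13,262/15)]
5. Canonical ring: [(13,7) (190/11,7) (19,40/3) (19,256/15) (13,262/15)]

Clipped polygon: [(13,7) (190/11,7) (19,40/3) (19,256/15) (13,262/15)]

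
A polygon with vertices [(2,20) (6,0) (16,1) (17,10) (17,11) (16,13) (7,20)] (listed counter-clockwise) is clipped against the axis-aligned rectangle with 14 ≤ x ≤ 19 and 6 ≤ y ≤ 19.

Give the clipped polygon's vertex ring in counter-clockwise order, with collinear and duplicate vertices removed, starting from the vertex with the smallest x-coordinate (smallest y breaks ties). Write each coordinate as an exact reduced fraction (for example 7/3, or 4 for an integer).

Clipped polygon: [(14,6) (149/9,6) (17,10) (17,11) (16,13) (14,131/9)]

1. After x ≥ 14: [(14,4/5) (16,1) (17,10) (17,11) (16,13) (14,131/9)]
2. After x ≤ 19: [(14,4/5) (16,1) (17,10) (17,11) (16,13) (14,131/9)]
3. After y ≥ 6: [(14,6) (149/9,6) (17,10) (17,11) (16,13) (14,131/9)]
4. After y ≤ 19: [(14,6) (149/9,6) (17,10) (17,11) (16,13) (14,131/9)]
5. Canonical ring: [(14,6) (149/9,6) (17,10) (17,11) (16,13) (14,131/9)]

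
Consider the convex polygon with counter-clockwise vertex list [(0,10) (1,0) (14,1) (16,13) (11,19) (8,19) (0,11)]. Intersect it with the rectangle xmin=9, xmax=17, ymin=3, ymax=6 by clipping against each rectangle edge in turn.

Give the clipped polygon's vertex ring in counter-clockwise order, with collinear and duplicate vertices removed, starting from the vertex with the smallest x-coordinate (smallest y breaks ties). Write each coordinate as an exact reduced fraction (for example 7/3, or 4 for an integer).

1. After x ≥ 9: [(9,8/13) (14,1) (16,13) (11,19) (9,19)]
2. After x ≤ 17: [(9,8/13) (14,1) (16,13) (11,19) (9,19)]
3. After y ≥ 3: [(9,3) (43/3,3) (16,13) (11,19) (9,19)]
4. After y ≤ 6: [(9,6) (9,3) (43/3,3) (89/6,6)]
5. Canonical ring: [(9,3) (43/3,3) (89/6,6) (9,6)]

Clipped polygon: [(9,3) (43/3,3) (89/6,6) (9,6)]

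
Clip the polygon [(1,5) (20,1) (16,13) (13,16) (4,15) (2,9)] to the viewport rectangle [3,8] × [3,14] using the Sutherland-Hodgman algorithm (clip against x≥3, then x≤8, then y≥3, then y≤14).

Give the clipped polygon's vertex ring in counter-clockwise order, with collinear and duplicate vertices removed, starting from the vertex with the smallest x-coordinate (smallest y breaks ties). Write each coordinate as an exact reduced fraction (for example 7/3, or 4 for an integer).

Clipped polygon: [(3,87/19) (8,67/19) (8,14) (11/3,14) (3,12)]

1. After x ≥ 3: [(3,87/19) (20,1) (16,13) (13,16) (4,15) (3,12)]
2. After x ≤ 8: [(3,87/19) (8,67/19) (8,139/9) (4,15) (3,12)]
3. After y ≥ 3: [(3,87/19) (8,67/19) (8,139/9) (4,15) (3,12)]
4. After y ≤ 14: [(3,87/19) (8,67/19) (8,14) (11/3,14) (3,12)]
5. Canonical ring: [(3,87/19) (8,67/19) (8,14) (11/3,14) (3,12)]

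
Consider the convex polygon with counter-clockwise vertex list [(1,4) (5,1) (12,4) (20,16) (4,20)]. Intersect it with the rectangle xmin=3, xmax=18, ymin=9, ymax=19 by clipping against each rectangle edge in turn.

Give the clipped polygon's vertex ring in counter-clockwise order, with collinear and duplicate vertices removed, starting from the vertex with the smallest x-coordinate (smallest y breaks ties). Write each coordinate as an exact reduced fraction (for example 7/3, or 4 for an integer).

1. After x ≥ 3: [(3,44/3) (3,5/2) (5,1) (12,4) (20,16) (4,20)]
2. After x ≤ 18: [(3,44/3) (3,5/2) (5,1) (12,4) (18,13) (18,33/2) (4,20)]
3. After y ≥ 9: [(3,44/3) (3,9) (46/3,9) (18,13) (18,33/2) (4,20)]
4. After y ≤ 19: [(61/16,19) (3,44/3) (3,9) (46/3,9) (18,13) (18,33/2) (8,19)]
5. Canonical ring: [(3,9) (46/3,9) (18,13) (18,33/2) (8,19) (61/16,19) (3,44/3)]

Clipped polygon: [(3,9) (46/3,9) (18,13) (18,33/2) (8,19) (61/16,19) (3,44/3)]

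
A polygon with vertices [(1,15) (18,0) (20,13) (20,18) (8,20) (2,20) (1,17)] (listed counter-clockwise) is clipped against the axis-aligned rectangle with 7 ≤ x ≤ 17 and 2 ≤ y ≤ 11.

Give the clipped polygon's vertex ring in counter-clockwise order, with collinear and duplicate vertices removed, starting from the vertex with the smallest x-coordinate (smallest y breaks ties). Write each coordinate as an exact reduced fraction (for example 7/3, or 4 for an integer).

1. After x ≥ 7: [(7,165/17) (18,0) (20,13) (20,18) (8,20) (7,20)]
2. After x ≤ 17: [(7,165/17) (17,15/17) (17,37/2) (8,20) (7,20)]
3. After y ≥ 2: [(7,165/17) (236/15,2) (17,2) (17,37/2) (8,20) (7,20)]
4. After y ≤ 11: [(7,11) (7,165/17) (236/15,2) (17,2) (17,11)]
5. Canonical ring: [(7,165/17) (236/15,2) (17,2) (17,11) (7,11)]

Clipped polygon: [(7,165/17) (236/15,2) (17,2) (17,11) (7,11)]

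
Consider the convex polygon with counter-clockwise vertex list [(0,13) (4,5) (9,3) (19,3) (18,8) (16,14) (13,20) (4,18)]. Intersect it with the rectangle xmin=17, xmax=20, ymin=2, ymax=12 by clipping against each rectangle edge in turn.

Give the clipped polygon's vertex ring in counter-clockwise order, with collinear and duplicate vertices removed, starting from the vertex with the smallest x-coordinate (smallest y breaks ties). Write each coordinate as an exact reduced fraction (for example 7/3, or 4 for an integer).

1. After x ≥ 17: [(17,3) (19,3) (18,8) (17,11)]
2. After x ≤ 20: [(17,3) (19,3) (18,8) (17,11)]
3. After y ≥ 2: [(17,3) (19,3) (18,8) (17,11)]
4. After y ≤ 12: [(17,3) (19,3) (18,8) (17,11)]
5. Canonical ring: [(17,3) (19,3) (18,8) (17,11)]

Clipped polygon: [(17,3) (19,3) (18,8) (17,11)]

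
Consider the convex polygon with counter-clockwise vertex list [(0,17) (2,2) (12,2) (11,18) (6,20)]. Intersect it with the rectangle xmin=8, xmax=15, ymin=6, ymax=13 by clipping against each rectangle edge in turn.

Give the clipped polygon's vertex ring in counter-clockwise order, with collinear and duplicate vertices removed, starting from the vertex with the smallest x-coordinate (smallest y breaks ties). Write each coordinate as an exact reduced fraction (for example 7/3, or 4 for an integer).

Clipped polygon: [(8,6) (47/4,6) (181/16,13) (8,13)]

1. After x ≥ 8: [(8,2) (12,2) (11,18) (8,96/5)]
2. After x ≤ 15: [(8,2) (12,2) (11,18) (8,96/5)]
3. After y ≥ 6: [(8,6) (47/4,6) (11,18) (8,96/5)]
4. After y ≤ 13: [(8,13) (8,6) (47/4,6) (181/16,13)]
5. Canonical ring: [(8,6) (47/4,6) (181/16,13) (8,13)]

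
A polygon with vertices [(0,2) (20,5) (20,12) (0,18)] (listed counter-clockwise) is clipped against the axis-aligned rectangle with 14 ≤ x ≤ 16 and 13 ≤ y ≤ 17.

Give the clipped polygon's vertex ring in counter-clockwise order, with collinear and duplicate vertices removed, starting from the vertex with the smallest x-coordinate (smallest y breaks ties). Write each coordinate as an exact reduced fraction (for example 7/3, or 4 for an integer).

Clipped polygon: [(14,13) (16,13) (16,66/5) (14,69/5)]

1. After x ≥ 14: [(14,41/10) (20,5) (20,12) (14,69/5)]
2. After x ≤ 16: [(14,41/10) (16,22/5) (16,66/5) (14,69/5)]
3. After y ≥ 13: [(14,13) (16,13) (16,66/5) (14,69/5)]
4. After y ≤ 17: [(14,13) (16,13) (16,66/5) (14,69/5)]
5. Canonical ring: [(14,13) (16,13) (16,66/5) (14,69/5)]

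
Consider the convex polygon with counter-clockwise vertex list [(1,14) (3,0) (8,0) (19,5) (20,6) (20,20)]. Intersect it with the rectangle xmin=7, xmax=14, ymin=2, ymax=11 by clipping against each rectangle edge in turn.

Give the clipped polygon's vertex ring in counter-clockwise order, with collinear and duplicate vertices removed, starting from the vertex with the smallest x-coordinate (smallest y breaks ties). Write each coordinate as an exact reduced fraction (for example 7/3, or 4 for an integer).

1. After x ≥ 7: [(7,302/19) (7,0) (8,0) (19,5) (20,6) (20,20)]
2. After x ≤ 14: [(14,344/19) (7,302/19) (7,0) (8,0) (14,30/11)]
3. After y ≥ 2: [(14,344/19) (7,302/19) (7,2) (62/5,2) (14,30/11)]
4. After y ≤ 11: [(14,11) (7,11) (7,2) (62/5,2) (14,30/11)]
5. Canonical ring: [(7,2) (62/5,2) (14,30/11) (14,11) (7,11)]

Clipped polygon: [(7,2) (62/5,2) (14,30/11) (14,11) (7,11)]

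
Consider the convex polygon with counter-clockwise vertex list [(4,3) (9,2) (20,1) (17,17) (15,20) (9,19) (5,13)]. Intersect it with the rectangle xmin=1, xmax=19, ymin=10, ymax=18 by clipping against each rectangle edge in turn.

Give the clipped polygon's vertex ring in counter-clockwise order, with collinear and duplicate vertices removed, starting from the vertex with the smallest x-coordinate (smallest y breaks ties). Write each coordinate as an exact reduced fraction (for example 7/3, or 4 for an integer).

Clipped polygon: [(47/10,10) (293/16,10) (17,17) (49/3,18) (25/3,18) (5,13)]

1. After x ≥ 1: [(4,3) (9,2) (20,1) (17,17) (15,20) (9,19) (5,13)]
2. After x ≤ 19: [(4,3) (9,2) (19,12/11) (19,19/3) (17,17) (15,20) (9,19) (5,13)]
3. After y ≥ 10: [(47/10,10) (293/16,10) (17,17) (15,20) (9,19) (5,13)]
4. After y ≤ 18: [(47/10,10) (293/16,10) (17,17) (49/3,18) (25/3,18) (5,13)]
5. Canonical ring: [(47/10,10) (293/16,10) (17,17) (49/3,18) (25/3,18) (5,13)]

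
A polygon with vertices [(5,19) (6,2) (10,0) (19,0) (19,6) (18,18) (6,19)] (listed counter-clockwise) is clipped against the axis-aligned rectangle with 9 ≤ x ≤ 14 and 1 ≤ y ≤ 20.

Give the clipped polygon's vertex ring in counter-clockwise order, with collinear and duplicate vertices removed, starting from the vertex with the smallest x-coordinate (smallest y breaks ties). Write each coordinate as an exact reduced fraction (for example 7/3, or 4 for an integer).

1. After x ≥ 9: [(9,1/2) (10,0) (19,0) (19,6) (18,18) (9,75/4)]
2. After x ≤ 14: [(9,1/2) (10,0) (14,0) (14,55/3) (9,75/4)]
3. After y ≥ 1: [(9,1) (14,1) (14,55/3) (9,75/4)]
4. After y ≤ 20: [(9,1) (14,1) (14,55/3) (9,75/4)]
5. Canonical ring: [(9,1) (14,1) (14,55/3) (9,75/4)]

Clipped polygon: [(9,1) (14,1) (14,55/3) (9,75/4)]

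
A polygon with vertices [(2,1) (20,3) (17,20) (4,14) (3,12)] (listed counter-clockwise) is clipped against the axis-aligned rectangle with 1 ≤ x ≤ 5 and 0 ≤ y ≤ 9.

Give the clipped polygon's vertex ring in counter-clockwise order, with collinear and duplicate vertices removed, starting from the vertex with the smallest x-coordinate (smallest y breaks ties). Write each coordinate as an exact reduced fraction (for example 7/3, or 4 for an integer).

1. After x ≥ 1: [(2,1) (20,3) (17,20) (4,14) (3,12)]
2. After x ≤ 5: [(2,1) (5,4/3) (5,188/13) (4,14) (3,12)]
3. After y ≥ 0: [(2,1) (5,4/3) (5,188/13) (4,14) (3,12)]
4. After y ≤ 9: [(30/11,9) (2,1) (5,4/3) (5,9)]
5. Canonical ring: [(2,1) (5,4/3) (5,9) (30/11,9)]

Clipped polygon: [(2,1) (5,4/3) (5,9) (30/11,9)]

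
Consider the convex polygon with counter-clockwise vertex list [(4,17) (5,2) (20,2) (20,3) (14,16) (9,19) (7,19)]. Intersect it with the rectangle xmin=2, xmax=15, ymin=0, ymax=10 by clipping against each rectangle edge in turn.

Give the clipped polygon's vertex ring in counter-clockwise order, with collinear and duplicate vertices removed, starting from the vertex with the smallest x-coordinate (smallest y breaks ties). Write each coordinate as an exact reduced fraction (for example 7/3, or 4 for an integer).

Clipped polygon: [(67/15,10) (5,2) (15,2) (15,10)]

1. After x ≥ 2: [(4,17) (5,2) (20,2) (20,3) (14,16) (9,19) (7,19)]
2. After x ≤ 15: [(4,17) (5,2) (15,2) (15,83/6) (14,16) (9,19) (7,19)]
3. After y ≥ 0: [(4,17) (5,2) (15,2) (15,83/6) (14,16) (9,19) (7,19)]
4. After y ≤ 10: [(67/15,10) (5,2) (15,2) (15,10)]
5. Canonical ring: [(67/15,10) (5,2) (15,2) (15,10)]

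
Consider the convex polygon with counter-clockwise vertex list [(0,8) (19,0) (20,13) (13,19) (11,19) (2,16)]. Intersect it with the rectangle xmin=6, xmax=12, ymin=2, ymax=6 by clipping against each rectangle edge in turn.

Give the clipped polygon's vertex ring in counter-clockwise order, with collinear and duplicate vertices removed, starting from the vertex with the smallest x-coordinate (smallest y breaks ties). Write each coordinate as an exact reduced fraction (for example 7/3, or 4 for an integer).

Clipped polygon: [(6,104/19) (12,56/19) (12,6) (6,6)]

1. After x ≥ 6: [(6,104/19) (19,0) (20,13) (13,19) (11,19) (6,52/3)]
2. After x ≤ 12: [(6,104/19) (12,56/19) (12,19) (11,19) (6,52/3)]
3. After y ≥ 2: [(6,104/19) (12,56/19) (12,19) (11,19) (6,52/3)]
4. After y ≤ 6: [(6,6) (6,104/19) (12,56/19) (12,6)]
5. Canonical ring: [(6,104/19) (12,56/19) (12,6) (6,6)]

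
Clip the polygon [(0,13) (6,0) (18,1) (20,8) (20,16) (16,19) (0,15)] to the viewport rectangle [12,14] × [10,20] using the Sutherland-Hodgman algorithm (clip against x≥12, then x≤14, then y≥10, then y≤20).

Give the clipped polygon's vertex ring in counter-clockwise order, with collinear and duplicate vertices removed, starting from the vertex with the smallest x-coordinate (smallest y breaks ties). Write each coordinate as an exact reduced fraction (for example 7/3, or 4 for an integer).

Clipped polygon: [(12,10) (14,10) (14,37/2) (12,18)]

1. After x ≥ 12: [(12,1/2) (18,1) (20,8) (20,16) (16,19) (12,18)]
2. After x ≤ 14: [(12,1/2) (14,2/3) (14,37/2) (12,18)]
3. After y ≥ 10: [(12,10) (14,10) (14,37/2) (12,18)]
4. After y ≤ 20: [(12,10) (14,10) (14,37/2) (12,18)]
5. Canonical ring: [(12,10) (14,10) (14,37/2) (12,18)]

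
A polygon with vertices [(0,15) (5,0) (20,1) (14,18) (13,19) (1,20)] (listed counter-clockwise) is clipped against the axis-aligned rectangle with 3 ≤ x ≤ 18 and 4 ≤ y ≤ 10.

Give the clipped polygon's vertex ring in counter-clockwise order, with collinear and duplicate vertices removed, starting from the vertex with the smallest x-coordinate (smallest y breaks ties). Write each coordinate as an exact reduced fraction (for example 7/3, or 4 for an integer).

1. After x ≥ 3: [(3,6) (5,0) (20,1) (14,18) (13,19) (3,119/6)]
2. After x ≤ 18: [(3,6) (5,0) (18,13/15) (18,20/3) (14,18) (13,19) (3,119/6)]
3. After y ≥ 4: [(3,6) (11/3,4) (18,4) (18,20/3) (14,18) (13,19) (3,119/6)]
4. After y ≤ 10: [(3,10) (3,6) (11/3,4) (18,4) (18,20/3) (286/17,10)]
5. Canonical ring: [(3,6) (11/3,4) (18,4) (18,20/3) (286/17,10) (3,10)]

Clipped polygon: [(3,6) (11/3,4) (18,4) (18,20/3) (286/17,10) (3,10)]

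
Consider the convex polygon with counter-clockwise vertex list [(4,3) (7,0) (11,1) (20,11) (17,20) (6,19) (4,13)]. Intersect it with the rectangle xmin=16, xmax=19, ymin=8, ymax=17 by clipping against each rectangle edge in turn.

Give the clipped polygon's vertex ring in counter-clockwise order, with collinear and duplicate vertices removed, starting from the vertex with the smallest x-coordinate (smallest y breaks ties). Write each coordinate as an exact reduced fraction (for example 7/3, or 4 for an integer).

1. After x ≥ 16: [(16,59/9) (20,11) (17,20) (16,219/11)]
2. After x ≤ 19: [(16,59/9) (19,89/9) (19,14) (17,20) (16,219/11)]
3. After y ≥ 8: [(16,8) (173/10,8) (19,89/9) (19,14) (17,20) (16,219/11)]
4. After y ≤ 17: [(16,17) (16,8) (173/10,8) (19,89/9) (19,14) (18,17)]
5. Canonical ring: [(16,8) (173/10,8) (19,89/9) (19,14) (18,17) (16,17)]

Clipped polygon: [(16,8) (173/10,8) (19,89/9) (19,14) (18,17) (16,17)]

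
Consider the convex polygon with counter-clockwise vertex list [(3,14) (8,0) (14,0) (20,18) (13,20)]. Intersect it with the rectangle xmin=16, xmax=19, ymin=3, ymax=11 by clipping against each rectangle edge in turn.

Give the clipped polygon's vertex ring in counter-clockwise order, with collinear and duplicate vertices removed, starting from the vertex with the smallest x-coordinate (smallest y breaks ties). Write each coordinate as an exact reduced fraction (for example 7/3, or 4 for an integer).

1. After x ≥ 16: [(16,6) (20,18) (16,134/7)]
2. After x ≤ 19: [(16,6) (19,15) (19,128/7) (16,134/7)]
3. After y ≥ 3: [(16,6) (19,15) (19,128/7) (16,134/7)]
4. After y ≤ 11: [(16,11) (16,6) (53/3,11)]
5. Canonical ring: [(16,6) (53/3,11) (16,11)]

Clipped polygon: [(16,6) (53/3,11) (16,11)]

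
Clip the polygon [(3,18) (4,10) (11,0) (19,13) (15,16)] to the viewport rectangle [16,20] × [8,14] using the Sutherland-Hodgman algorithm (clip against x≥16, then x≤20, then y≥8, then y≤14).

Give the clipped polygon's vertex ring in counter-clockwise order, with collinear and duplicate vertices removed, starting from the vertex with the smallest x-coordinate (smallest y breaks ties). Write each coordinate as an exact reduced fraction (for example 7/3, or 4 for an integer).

1. After x ≥ 16: [(16,65/8) (19,13) (16,61/4)]
2. After x ≤ 20: [(16,65/8) (19,13) (16,61/4)]
3. After y ≥ 8: [(16,65/8) (19,13) (16,61/4)]
4. After y ≤ 14: [(16,14) (16,65/8) (19,13) (53/3,14)]
5. Canonical ring: [(16,65/8) (19,13) (53/3,14) (16,14)]

Clipped polygon: [(16,65/8) (19,13) (53/3,14) (16,14)]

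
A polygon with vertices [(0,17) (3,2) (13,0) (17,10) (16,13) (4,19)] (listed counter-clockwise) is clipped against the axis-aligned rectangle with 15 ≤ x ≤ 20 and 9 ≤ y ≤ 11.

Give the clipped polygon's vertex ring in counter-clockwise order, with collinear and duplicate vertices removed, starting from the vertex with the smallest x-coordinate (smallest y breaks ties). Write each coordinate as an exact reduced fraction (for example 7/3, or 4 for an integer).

Clipped polygon: [(15,9) (83/5,9) (17,10) (50/3,11) (15,11)]

1. After x ≥ 15: [(15,5) (17,10) (16,13) (15,27/2)]
2. After x ≤ 20: [(15,5) (17,10) (16,13) (15,27/2)]
3. After y ≥ 9: [(15,9) (83/5,9) (17,10) (16,13) (15,27/2)]
4. After y ≤ 11: [(15,11) (15,9) (83/5,9) (17,10) (50/3,11)]
5. Canonical ring: [(15,9) (83/5,9) (17,10) (50/3,11) (15,11)]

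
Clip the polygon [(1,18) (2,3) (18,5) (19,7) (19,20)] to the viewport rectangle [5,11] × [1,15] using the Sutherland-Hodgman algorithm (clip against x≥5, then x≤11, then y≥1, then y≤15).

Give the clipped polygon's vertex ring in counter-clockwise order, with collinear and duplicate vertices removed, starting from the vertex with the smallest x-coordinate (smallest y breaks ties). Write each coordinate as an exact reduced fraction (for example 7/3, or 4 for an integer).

Clipped polygon: [(5,27/8) (11,33/8) (11,15) (5,15)]

1. After x ≥ 5: [(5,166/9) (5,27/8) (18,5) (19,7) (19,20)]
2. After x ≤ 11: [(11,172/9) (5,166/9) (5,27/8) (11,33/8)]
3. After y ≥ 1: [(11,172/9) (5,166/9) (5,27/8) (11,33/8)]
4. After y ≤ 15: [(11,15) (5,15) (5,27/8) (11,33/8)]
5. Canonical ring: [(5,27/8) (11,33/8) (11,15) (5,15)]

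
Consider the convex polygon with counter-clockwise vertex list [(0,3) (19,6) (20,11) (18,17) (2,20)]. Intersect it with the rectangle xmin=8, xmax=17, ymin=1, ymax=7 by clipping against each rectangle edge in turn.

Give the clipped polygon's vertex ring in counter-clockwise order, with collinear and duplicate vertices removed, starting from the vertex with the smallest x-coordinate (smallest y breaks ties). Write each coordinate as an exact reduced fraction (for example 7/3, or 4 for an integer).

Clipped polygon: [(8,81/19) (17,108/19) (17,7) (8,7)]

1. After x ≥ 8: [(8,81/19) (19,6) (20,11) (18,17) (8,151/8)]
2. After x ≤ 17: [(8,81/19) (17,108/19) (17,275/16) (8,151/8)]
3. After y ≥ 1: [(8,81/19) (17,108/19) (17,275/16) (8,151/8)]
4. After y ≤ 7: [(8,7) (8,81/19) (17,108/19) (17,7)]
5. Canonical ring: [(8,81/19) (17,108/19) (17,7) (8,7)]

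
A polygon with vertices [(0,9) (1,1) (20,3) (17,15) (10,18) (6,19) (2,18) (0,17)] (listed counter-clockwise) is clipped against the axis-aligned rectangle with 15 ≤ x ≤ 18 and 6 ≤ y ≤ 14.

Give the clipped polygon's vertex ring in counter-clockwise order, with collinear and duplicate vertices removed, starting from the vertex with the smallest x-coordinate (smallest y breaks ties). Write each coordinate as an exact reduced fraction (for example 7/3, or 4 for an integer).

1. After x ≥ 15: [(15,47/19) (20,3) (17,15) (15,111/7)]
2. After x ≤ 18: [(15,47/19) (18,53/19) (18,11) (17,15) (15,111/7)]
3. After y ≥ 6: [(15,6) (18,6) (18,11) (17,15) (15,111/7)]
4. After y ≤ 14: [(15,14) (15,6) (18,6) (18,11) (69/4,14)]
5. Canonical ring: [(15,6) (18,6) (18,11) (69/4,14) (15,14)]

Clipped polygon: [(15,6) (18,6) (18,11) (69/4,14) (15,14)]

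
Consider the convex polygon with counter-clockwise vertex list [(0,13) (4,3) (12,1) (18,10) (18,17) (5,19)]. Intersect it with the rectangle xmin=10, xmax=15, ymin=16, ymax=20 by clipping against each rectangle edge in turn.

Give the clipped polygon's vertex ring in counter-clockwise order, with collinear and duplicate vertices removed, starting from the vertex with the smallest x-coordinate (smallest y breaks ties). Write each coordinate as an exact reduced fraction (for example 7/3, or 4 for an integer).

1. After x ≥ 10: [(10,3/2) (12,1) (18,10) (18,17) (10,237/13)]
2. After x ≤ 15: [(10,3/2) (12,1) (15,11/2) (15,227/13) (10,237/13)]
3. After y ≥ 16: [(10,16) (15,16) (15,227/13) (10,237/13)]
4. After y ≤ 20: [(10,16) (15,16) (15,227/13) (10,237/13)]
5. Canonical ring: [(10,16) (15,16) (15,227/13) (10,237/13)]

Clipped polygon: [(10,16) (15,16) (15,227/13) (10,237/13)]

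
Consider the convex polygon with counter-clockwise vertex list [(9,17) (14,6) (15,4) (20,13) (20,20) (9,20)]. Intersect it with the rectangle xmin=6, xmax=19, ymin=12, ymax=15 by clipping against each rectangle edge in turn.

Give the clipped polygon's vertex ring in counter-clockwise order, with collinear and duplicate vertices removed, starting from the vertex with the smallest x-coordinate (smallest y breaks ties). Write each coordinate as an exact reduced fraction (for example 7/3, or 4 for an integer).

Clipped polygon: [(109/11,15) (124/11,12) (19,12) (19,15)]

1. After x ≥ 6: [(9,17) (14,6) (15,4) (20,13) (20,20) (9,20)]
2. After x ≤ 19: [(9,17) (14,6) (15,4) (19,56/5) (19,20) (9,20)]
3. After y ≥ 12: [(9,17) (124/11,12) (19,12) (19,20) (9,20)]
4. After y ≤ 15: [(109/11,15) (124/11,12) (19,12) (19,15)]
5. Canonical ring: [(109/11,15) (124/11,12) (19,12) (19,15)]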